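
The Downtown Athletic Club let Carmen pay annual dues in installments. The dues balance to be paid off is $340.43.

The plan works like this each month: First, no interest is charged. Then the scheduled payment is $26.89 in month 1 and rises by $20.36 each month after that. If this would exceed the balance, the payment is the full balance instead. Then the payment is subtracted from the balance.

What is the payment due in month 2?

Month 1: $340.43 − $26.89 → $313.54
Month 2: $313.54 − $47.25 → $266.29

$47.25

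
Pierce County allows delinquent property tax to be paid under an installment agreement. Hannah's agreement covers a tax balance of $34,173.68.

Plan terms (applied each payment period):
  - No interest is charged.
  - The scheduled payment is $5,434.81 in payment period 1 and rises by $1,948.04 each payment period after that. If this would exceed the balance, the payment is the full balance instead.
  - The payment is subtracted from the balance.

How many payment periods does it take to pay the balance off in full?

Payment period 1: $34,173.68 − $5,434.81 → $28,738.87
Payment period 2: $28,738.87 − $7,382.85 → $21,356.02
Payment period 3: $21,356.02 − $9,330.89 → $12,025.13
Payment period 4: $12,025.13 − $11,278.93 → $746.20
Payment period 5: $746.20 − $746.20 → $0.00
Balance reaches $0.00 in payment period 5.

5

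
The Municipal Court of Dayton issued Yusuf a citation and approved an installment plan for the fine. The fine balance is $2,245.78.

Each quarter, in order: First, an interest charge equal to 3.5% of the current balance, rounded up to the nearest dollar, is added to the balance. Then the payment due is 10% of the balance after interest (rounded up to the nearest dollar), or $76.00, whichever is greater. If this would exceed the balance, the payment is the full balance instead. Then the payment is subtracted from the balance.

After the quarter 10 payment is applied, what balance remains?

$1,105.78

# | Opening | Interest | Payment | End bal
1 | $2,245.78 | $79.00 | $233.00 | $2,091.78
2 | $2,091.78 | $74.00 | $217.00 | $1,948.78
3 | $1,948.78 | $69.00 | $202.00 | $1,815.78
4 | $1,815.78 | $64.00 | $188.00 | $1,691.78
5 | $1,691.78 | $60.00 | $176.00 | $1,575.78
6 | $1,575.78 | $56.00 | $164.00 | $1,467.78
7 | $1,467.78 | $52.00 | $152.00 | $1,367.78
8 | $1,367.78 | $48.00 | $142.00 | $1,273.78
9 | $1,273.78 | $45.00 | $132.00 | $1,186.78
10 | $1,186.78 | $42.00 | $123.00 | $1,105.78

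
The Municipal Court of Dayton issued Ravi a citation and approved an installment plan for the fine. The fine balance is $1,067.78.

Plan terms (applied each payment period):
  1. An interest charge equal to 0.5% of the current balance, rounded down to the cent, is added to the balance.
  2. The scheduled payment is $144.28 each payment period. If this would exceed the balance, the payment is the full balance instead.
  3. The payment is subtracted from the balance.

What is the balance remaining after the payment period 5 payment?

$366.06

Payment period 1: opening $1,067.78; interest $5.33 → $1,073.11; payment $144.28; balance $928.83
Payment period 2: opening $928.83; interest $4.64 → $933.47; payment $144.28; balance $789.19
Payment period 3: opening $789.19; interest $3.94 → $793.13; payment $144.28; balance $648.85
Payment period 4: opening $648.85; interest $3.24 → $652.09; payment $144.28; balance $507.81
Payment period 5: opening $507.81; interest $2.53 → $510.34; payment $144.28; balance $366.06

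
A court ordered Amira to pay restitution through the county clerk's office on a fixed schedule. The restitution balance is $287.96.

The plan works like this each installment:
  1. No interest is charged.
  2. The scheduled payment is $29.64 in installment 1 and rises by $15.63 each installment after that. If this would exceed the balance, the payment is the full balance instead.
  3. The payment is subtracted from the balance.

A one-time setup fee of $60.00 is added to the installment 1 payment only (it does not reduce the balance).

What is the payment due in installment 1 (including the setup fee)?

# | Opening | Payment | Fee | End bal
1 | $287.96 | $29.64 | $60.00 | $258.32

$89.64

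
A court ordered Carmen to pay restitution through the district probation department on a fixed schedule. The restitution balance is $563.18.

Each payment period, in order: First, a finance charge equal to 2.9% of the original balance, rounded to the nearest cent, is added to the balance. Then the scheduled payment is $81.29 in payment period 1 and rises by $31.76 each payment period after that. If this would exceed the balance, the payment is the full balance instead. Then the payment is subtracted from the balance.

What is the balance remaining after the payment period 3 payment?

# | Opening | Interest | Payment | End bal
1 | $563.18 | $16.33 | $81.29 | $498.22
2 | $498.22 | $16.33 | $113.05 | $401.50
3 | $401.50 | $16.33 | $144.81 | $273.02

$273.02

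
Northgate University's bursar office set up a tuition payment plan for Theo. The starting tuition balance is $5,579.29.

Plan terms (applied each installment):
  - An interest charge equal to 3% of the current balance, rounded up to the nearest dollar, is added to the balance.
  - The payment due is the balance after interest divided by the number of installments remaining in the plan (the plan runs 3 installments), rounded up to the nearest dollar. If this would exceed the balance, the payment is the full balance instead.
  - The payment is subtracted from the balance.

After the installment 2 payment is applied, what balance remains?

Installment 1: opening $5,579.29; interest $168.00 → $5,747.29; payment $1,916.00; balance $3,831.29
Installment 2: opening $3,831.29; interest $115.00 → $3,946.29; payment $1,974.00; balance $1,972.29

$1,972.29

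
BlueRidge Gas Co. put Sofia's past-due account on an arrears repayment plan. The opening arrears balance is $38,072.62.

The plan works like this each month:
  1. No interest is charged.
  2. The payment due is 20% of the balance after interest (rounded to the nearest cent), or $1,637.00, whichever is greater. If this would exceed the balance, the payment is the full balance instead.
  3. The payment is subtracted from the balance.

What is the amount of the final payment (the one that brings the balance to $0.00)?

$1,436.40

Month 1: opening $38,072.62; payment $7,614.52; balance $30,458.10
Month 2: opening $30,458.10; payment $6,091.62; balance $24,366.48
Month 3: opening $24,366.48; payment $4,873.30; balance $19,493.18
Month 4: opening $19,493.18; payment $3,898.64; balance $15,594.54
Month 5: opening $15,594.54; payment $3,118.91; balance $12,475.63
Month 6: opening $12,475.63; payment $2,495.13; balance $9,980.50
Month 7: opening $9,980.50; payment $1,996.10; balance $7,984.40
Month 8: opening $7,984.40; payment $1,637.00; balance $6,347.40
Month 9: opening $6,347.40; payment $1,637.00; balance $4,710.40
Month 10: opening $4,710.40; payment $1,637.00; balance $3,073.40
Month 11: opening $3,073.40; payment $1,637.00; balance $1,436.40
Month 12: opening $1,436.40; payment $1,436.40; balance $0.00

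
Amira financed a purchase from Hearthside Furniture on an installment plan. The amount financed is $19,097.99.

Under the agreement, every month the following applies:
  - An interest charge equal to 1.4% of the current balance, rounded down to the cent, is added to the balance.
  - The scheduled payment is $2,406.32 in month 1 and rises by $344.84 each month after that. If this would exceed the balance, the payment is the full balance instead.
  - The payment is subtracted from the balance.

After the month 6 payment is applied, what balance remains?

$536.45

Month 1: opening $19,097.99; interest $267.37 → $19,365.36; payment $2,406.32; balance $16,959.04
Month 2: opening $16,959.04; interest $237.42 → $17,196.46; payment $2,751.16; balance $14,445.30
Month 3: opening $14,445.30; interest $202.23 → $14,647.53; payment $3,096.00; balance $11,551.53
Month 4: opening $11,551.53; interest $161.72 → $11,713.25; payment $3,440.84; balance $8,272.41
Month 5: opening $8,272.41; interest $115.81 → $8,388.22; payment $3,785.68; balance $4,602.54
Month 6: opening $4,602.54; interest $64.43 → $4,666.97; payment $4,130.52; balance $536.45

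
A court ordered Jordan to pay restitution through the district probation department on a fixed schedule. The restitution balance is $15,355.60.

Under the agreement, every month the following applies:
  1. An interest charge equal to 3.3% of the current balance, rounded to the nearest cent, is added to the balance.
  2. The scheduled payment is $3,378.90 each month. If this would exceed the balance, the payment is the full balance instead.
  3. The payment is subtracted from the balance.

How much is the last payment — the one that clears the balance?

# | Opening | Interest | Payment | End bal
1 | $15,355.60 | $506.73 | $3,378.90 | $12,483.43
2 | $12,483.43 | $411.95 | $3,378.90 | $9,516.48
3 | $9,516.48 | $314.04 | $3,378.90 | $6,451.62
4 | $6,451.62 | $212.90 | $3,378.90 | $3,285.62
5 | $3,285.62 | $108.43 | $3,378.90 | $15.15
6 | $15.15 | $0.50 | $15.65 | $0.00

$15.65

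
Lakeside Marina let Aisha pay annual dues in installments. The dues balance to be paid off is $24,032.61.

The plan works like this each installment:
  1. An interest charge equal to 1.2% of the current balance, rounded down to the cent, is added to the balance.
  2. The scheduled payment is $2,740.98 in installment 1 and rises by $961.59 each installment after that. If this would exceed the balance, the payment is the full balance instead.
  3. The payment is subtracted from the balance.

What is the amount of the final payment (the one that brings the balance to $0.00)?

Installment 1: opening $24,032.61; interest $288.39 → $24,321.00; payment $2,740.98; balance $21,580.02
Installment 2: opening $21,580.02; interest $258.96 → $21,838.98; payment $3,702.57; balance $18,136.41
Installment 3: opening $18,136.41; interest $217.63 → $18,354.04; payment $4,664.16; balance $13,689.88
Installment 4: opening $13,689.88; interest $164.27 → $13,854.15; payment $5,625.75; balance $8,228.40
Installment 5: opening $8,228.40; interest $98.74 → $8,327.14; payment $6,587.34; balance $1,739.80
Installment 6: opening $1,739.80; interest $20.87 → $1,760.67; payment $1,760.67; balance $0.00

$1,760.67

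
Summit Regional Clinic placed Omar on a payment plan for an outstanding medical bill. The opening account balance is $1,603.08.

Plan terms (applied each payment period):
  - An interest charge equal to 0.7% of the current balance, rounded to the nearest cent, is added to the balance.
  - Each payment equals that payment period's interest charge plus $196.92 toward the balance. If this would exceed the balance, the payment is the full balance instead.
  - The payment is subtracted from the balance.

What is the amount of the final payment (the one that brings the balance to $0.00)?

Payment period 1: opening $1,603.08; interest $11.22 → $1,614.30; payment $208.14; balance $1,406.16
Payment period 2: opening $1,406.16; interest $9.84 → $1,416.00; payment $206.76; balance $1,209.24
Payment period 3: opening $1,209.24; interest $8.46 → $1,217.70; payment $205.38; balance $1,012.32
Payment period 4: opening $1,012.32; interest $7.09 → $1,019.41; payment $204.01; balance $815.40
Payment period 5: opening $815.40; interest $5.71 → $821.11; payment $202.63; balance $618.48
Payment period 6: opening $618.48; interest $4.33 → $622.81; payment $201.25; balance $421.56
Payment period 7: opening $421.56; interest $2.95 → $424.51; payment $199.87; balance $224.64
Payment period 8: opening $224.64; interest $1.57 → $226.21; payment $198.49; balance $27.72
Payment period 9: opening $27.72; interest $0.19 → $27.91; payment $27.91; balance $0.00

$27.91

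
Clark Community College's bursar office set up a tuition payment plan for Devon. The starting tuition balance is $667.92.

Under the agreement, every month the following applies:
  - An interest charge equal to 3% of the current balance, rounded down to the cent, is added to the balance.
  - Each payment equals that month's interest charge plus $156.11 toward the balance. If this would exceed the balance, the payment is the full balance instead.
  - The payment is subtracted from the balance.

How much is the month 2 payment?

# | Opening | Interest | Payment | End bal
1 | $667.92 | $20.03 | $176.14 | $511.81
2 | $511.81 | $15.35 | $171.46 | $355.70

$171.46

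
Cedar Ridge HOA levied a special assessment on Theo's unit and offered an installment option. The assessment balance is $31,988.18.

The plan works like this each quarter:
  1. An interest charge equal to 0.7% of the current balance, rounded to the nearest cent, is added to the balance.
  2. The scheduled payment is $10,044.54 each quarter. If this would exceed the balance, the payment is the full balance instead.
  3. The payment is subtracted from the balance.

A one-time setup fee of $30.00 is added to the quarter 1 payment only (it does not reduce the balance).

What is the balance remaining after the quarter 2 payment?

Quarter 1: opening $31,988.18; interest $223.92 → $32,212.10; payment $10,044.54 (+ $30.00 fee); balance $22,167.56
Quarter 2: opening $22,167.56; interest $155.17 → $22,322.73; payment $10,044.54; balance $12,278.19

$12,278.19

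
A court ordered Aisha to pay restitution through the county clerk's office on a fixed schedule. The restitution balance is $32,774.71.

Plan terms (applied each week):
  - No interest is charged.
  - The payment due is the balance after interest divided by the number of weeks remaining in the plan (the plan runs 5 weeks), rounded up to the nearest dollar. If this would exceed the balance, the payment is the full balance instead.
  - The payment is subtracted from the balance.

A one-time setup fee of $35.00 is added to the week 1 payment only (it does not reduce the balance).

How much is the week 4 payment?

Week 1: opening $32,774.71; payment $6,555.00 (+ $35.00 fee); balance $26,219.71
Week 2: opening $26,219.71; payment $6,555.00; balance $19,664.71
Week 3: opening $19,664.71; payment $6,555.00; balance $13,109.71
Week 4: opening $13,109.71; payment $6,555.00; balance $6,554.71

$6,555.00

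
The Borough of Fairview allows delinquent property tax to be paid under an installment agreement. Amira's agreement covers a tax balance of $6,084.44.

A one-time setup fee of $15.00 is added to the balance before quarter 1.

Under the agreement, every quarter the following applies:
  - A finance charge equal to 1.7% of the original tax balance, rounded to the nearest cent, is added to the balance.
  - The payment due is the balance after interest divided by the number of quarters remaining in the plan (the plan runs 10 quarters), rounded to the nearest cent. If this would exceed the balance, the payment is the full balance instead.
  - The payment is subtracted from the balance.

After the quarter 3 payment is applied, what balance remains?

# | Opening | Interest | Payment | End bal
1 | $6,099.44 | $103.44 | $620.29 | $5,582.59
2 | $5,582.59 | $103.44 | $631.78 | $5,054.25
3 | $5,054.25 | $103.44 | $644.71 | $4,512.98

$4,512.98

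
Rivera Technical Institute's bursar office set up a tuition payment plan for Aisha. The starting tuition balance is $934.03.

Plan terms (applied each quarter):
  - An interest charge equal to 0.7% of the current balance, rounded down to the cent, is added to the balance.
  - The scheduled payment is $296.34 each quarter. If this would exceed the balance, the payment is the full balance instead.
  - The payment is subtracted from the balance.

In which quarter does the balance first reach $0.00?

# | Opening | Interest | Payment | End bal
1 | $934.03 | $6.53 | $296.34 | $644.22
2 | $644.22 | $4.50 | $296.34 | $352.38
3 | $352.38 | $2.46 | $296.34 | $58.50
4 | $58.50 | $0.40 | $58.90 | $0.00
Balance reaches $0.00 in quarter 4.

4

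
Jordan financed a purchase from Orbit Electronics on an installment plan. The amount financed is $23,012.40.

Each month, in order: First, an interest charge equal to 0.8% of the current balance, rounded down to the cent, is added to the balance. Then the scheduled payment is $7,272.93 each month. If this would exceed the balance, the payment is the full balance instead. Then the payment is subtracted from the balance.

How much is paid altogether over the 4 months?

$23,406.69

Month 1: opening $23,012.40; interest $184.09 → $23,196.49; payment $7,272.93; balance $15,923.56
Month 2: opening $15,923.56; interest $127.38 → $16,050.94; payment $7,272.93; balance $8,778.01
Month 3: opening $8,778.01; interest $70.22 → $8,848.23; payment $7,272.93; balance $1,575.30
Month 4: opening $1,575.30; interest $12.60 → $1,587.90; payment $1,587.90; balance $0.00
Total paid: $23,406.69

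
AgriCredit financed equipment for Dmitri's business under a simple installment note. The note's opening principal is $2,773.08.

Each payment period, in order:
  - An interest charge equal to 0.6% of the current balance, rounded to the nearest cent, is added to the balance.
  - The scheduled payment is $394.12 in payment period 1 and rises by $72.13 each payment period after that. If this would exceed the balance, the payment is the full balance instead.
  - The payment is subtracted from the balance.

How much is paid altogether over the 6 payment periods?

Payment period 1: opening $2,773.08; interest $16.64 → $2,789.72; payment $394.12; balance $2,395.60
Payment period 2: opening $2,395.60; interest $14.37 → $2,409.97; payment $466.25; balance $1,943.72
Payment period 3: opening $1,943.72; interest $11.66 → $1,955.38; payment $538.38; balance $1,417.00
Payment period 4: opening $1,417.00; interest $8.50 → $1,425.50; payment $610.51; balance $814.99
Payment period 5: opening $814.99; interest $4.89 → $819.88; payment $682.64; balance $137.24
Payment period 6: opening $137.24; interest $0.82 → $138.06; payment $138.06; balance $0.00
Total paid: $2,829.96

$2,829.96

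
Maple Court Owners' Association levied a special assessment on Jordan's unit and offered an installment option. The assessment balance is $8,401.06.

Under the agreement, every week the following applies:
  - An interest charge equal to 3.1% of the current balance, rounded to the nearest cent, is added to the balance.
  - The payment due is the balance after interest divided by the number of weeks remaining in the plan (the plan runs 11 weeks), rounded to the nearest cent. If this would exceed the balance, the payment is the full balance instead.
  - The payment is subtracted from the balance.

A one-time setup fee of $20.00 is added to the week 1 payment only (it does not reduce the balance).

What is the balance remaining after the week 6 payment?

$4,586.32

# | Opening | Interest | Payment | Fee | End bal
1 | $8,401.06 | $260.43 | $787.41 | $20.00 | $7,874.08
2 | $7,874.08 | $244.10 | $811.82 | — | $7,306.36
3 | $7,306.36 | $226.50 | $836.98 | — | $6,695.88
4 | $6,695.88 | $207.57 | $862.93 | — | $6,040.52
5 | $6,040.52 | $187.26 | $889.68 | — | $5,338.10
6 | $5,338.10 | $165.48 | $917.26 | — | $4,586.32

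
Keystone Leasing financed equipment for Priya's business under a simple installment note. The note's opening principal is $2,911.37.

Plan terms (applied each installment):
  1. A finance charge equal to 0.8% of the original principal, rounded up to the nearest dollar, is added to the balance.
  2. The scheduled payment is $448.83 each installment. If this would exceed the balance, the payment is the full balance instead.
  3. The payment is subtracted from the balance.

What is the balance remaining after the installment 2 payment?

$2,061.71

Installment 1: $2,911.37 +$24.00 interest = $2,935.37; pay $448.83 → $2,486.54
Installment 2: $2,486.54 +$24.00 interest = $2,510.54; pay $448.83 → $2,061.71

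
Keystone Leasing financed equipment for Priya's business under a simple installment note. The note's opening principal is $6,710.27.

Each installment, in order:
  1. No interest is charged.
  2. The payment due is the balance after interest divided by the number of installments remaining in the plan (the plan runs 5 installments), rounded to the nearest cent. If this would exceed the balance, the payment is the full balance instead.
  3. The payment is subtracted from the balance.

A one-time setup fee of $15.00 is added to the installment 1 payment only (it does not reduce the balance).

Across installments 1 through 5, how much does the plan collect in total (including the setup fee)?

Installment 1: opening $6,710.27; payment $1,342.05 (+ $15.00 fee); balance $5,368.22
Installment 2: opening $5,368.22; payment $1,342.06; balance $4,026.16
Installment 3: opening $4,026.16; payment $1,342.05; balance $2,684.11
Installment 4: opening $2,684.11; payment $1,342.06; balance $1,342.05
Installment 5: opening $1,342.05; payment $1,342.05; balance $0.00
Total paid: $6,725.27

$6,725.27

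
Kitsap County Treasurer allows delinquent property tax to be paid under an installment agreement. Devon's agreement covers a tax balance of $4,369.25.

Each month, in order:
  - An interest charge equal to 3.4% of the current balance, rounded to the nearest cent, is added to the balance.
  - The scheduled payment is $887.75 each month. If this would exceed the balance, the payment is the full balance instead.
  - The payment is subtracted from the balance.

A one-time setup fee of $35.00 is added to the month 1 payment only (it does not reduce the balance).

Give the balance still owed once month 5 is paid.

Month 1: $4,369.25 +$148.55 interest = $4,517.80; pay $887.75 (+ $35.00 fee) → $3,630.05
Month 2: $3,630.05 +$123.42 interest = $3,753.47; pay $887.75 → $2,865.72
Month 3: $2,865.72 +$97.43 interest = $2,963.15; pay $887.75 → $2,075.40
Month 4: $2,075.40 +$70.56 interest = $2,145.96; pay $887.75 → $1,258.21
Month 5: $1,258.21 +$42.78 interest = $1,300.99; pay $887.75 → $413.24

$413.24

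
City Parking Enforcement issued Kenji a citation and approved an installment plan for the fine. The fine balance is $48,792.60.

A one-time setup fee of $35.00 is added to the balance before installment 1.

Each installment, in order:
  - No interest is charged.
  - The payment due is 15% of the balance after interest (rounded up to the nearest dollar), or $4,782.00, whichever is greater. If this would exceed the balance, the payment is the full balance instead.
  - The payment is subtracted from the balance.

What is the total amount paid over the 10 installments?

$48,827.60

Installment 1: $48,827.60 − $7,325.00 → $41,502.60
Installment 2: $41,502.60 − $6,226.00 → $35,276.60
Installment 3: $35,276.60 − $5,292.00 → $29,984.60
Installment 4: $29,984.60 − $4,782.00 → $25,202.60
Installment 5: $25,202.60 − $4,782.00 → $20,420.60
Installment 6: $20,420.60 − $4,782.00 → $15,638.60
Installment 7: $15,638.60 − $4,782.00 → $10,856.60
Installment 8: $10,856.60 − $4,782.00 → $6,074.60
Installment 9: $6,074.60 − $4,782.00 → $1,292.60
Installment 10: $1,292.60 − $1,292.60 → $0.00
Total paid: $48,827.60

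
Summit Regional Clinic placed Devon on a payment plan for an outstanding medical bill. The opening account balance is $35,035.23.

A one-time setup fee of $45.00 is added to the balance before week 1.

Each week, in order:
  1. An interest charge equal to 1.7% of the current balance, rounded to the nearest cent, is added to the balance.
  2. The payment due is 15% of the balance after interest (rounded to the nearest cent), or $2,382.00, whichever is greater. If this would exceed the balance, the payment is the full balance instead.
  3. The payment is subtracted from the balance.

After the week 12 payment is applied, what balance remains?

$1,283.37

Week 1: opening $35,080.23; interest $596.36 → $35,676.59; payment $5,351.49; balance $30,325.10
Week 2: opening $30,325.10; interest $515.53 → $30,840.63; payment $4,626.09; balance $26,214.54
Week 3: opening $26,214.54; interest $445.65 → $26,660.19; payment $3,999.03; balance $22,661.16
Week 4: opening $22,661.16; interest $385.24 → $23,046.40; payment $3,456.96; balance $19,589.44
Week 5: opening $19,589.44; interest $333.02 → $19,922.46; payment $2,988.37; balance $16,934.09
Week 6: opening $16,934.09; interest $287.88 → $17,221.97; payment $2,583.30; balance $14,638.67
Week 7: opening $14,638.67; interest $248.86 → $14,887.53; payment $2,382.00; balance $12,505.53
Week 8: opening $12,505.53; interest $212.59 → $12,718.12; payment $2,382.00; balance $10,336.12
Week 9: opening $10,336.12; interest $175.71 → $10,511.83; payment $2,382.00; balance $8,129.83
Week 10: opening $8,129.83; interest $138.21 → $8,268.04; payment $2,382.00; balance $5,886.04
Week 11: opening $5,886.04; interest $100.06 → $5,986.10; payment $2,382.00; balance $3,604.10
Week 12: opening $3,604.10; interest $61.27 → $3,665.37; payment $2,382.00; balance $1,283.37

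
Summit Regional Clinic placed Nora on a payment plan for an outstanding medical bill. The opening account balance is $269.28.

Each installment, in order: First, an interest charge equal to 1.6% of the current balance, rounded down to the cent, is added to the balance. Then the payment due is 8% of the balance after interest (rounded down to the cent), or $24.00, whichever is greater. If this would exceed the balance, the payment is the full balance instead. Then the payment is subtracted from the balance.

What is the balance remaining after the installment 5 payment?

$167.59

Installment 1: opening $269.28; interest $4.30 → $273.58; payment $24.00; balance $249.58
Installment 2: opening $249.58; interest $3.99 → $253.57; payment $24.00; balance $229.57
Installment 3: opening $229.57; interest $3.67 → $233.24; payment $24.00; balance $209.24
Installment 4: opening $209.24; interest $3.34 → $212.58; payment $24.00; balance $188.58
Installment 5: opening $188.58; interest $3.01 → $191.59; payment $24.00; balance $167.59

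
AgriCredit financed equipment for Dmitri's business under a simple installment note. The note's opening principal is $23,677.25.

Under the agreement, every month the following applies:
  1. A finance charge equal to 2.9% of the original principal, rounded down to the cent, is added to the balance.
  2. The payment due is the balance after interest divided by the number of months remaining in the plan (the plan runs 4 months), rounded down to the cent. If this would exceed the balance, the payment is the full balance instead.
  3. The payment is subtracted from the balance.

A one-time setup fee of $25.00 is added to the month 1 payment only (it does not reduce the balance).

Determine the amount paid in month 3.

$6,663.17

Month 1: opening $23,677.25; interest $686.64 → $24,363.89; payment $6,090.97 (+ $25.00 fee); balance $18,272.92
Month 2: opening $18,272.92; interest $686.64 → $18,959.56; payment $6,319.85; balance $12,639.71
Month 3: opening $12,639.71; interest $686.64 → $13,326.35; payment $6,663.17; balance $6,663.18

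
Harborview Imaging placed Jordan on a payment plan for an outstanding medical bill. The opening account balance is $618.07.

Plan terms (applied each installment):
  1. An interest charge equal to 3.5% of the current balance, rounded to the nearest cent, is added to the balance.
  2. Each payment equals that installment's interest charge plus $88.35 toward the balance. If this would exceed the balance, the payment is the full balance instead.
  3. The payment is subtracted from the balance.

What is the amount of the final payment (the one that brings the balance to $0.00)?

$91.05

# | Opening | Interest | Payment | End bal
1 | $618.07 | $21.63 | $109.98 | $529.72
2 | $529.72 | $18.54 | $106.89 | $441.37
3 | $441.37 | $15.45 | $103.80 | $353.02
4 | $353.02 | $12.36 | $100.71 | $264.67
5 | $264.67 | $9.26 | $97.61 | $176.32
6 | $176.32 | $6.17 | $94.52 | $87.97
7 | $87.97 | $3.08 | $91.05 | $0.00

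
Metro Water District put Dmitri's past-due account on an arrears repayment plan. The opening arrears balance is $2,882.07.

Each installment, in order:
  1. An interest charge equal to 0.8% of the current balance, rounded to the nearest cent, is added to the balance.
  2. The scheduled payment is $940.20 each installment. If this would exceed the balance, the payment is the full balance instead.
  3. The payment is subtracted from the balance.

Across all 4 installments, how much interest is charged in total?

Installment 1: opening $2,882.07; interest $23.06 → $2,905.13; payment $940.20; balance $1,964.93
Installment 2: opening $1,964.93; interest $15.72 → $1,980.65; payment $940.20; balance $1,040.45
Installment 3: opening $1,040.45; interest $8.32 → $1,048.77; payment $940.20; balance $108.57
Installment 4: opening $108.57; interest $0.87 → $109.44; payment $109.44; balance $0.00
Total interest: $23.06 + $15.72 + $8.32 + $0.87 = $47.97

$47.97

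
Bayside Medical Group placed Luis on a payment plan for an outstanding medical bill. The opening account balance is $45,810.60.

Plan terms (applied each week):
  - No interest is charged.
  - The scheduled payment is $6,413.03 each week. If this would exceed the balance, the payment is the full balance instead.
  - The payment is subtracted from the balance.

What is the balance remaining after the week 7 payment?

# | Opening | Payment | End bal
1 | $45,810.60 | $6,413.03 | $39,397.57
2 | $39,397.57 | $6,413.03 | $32,984.54
3 | $32,984.54 | $6,413.03 | $26,571.51
4 | $26,571.51 | $6,413.03 | $20,158.48
5 | $20,158.48 | $6,413.03 | $13,745.45
6 | $13,745.45 | $6,413.03 | $7,332.42
7 | $7,332.42 | $6,413.03 | $919.39

$919.39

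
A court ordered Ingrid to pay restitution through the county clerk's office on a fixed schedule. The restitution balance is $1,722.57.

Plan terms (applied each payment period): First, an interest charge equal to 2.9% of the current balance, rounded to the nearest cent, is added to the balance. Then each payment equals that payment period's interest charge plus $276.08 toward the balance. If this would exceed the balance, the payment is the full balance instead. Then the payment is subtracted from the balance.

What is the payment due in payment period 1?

Payment period 1: $1,722.57 +$49.95 interest = $1,772.52; pay $326.03 → $1,446.49

$326.03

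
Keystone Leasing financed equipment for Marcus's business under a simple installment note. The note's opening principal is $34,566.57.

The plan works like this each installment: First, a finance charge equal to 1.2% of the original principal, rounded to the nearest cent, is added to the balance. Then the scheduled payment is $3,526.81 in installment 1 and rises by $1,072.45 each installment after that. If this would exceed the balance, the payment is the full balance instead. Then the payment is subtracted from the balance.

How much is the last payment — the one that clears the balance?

Installment 1: $34,566.57 +$414.80 interest = $34,981.37; pay $3,526.81 → $31,454.56
Installment 2: $31,454.56 +$414.80 interest = $31,869.36; pay $4,599.26 → $27,270.10
Installment 3: $27,270.10 +$414.80 interest = $27,684.90; pay $5,671.71 → $22,013.19
Installment 4: $22,013.19 +$414.80 interest = $22,427.99; pay $6,744.16 → $15,683.83
Installment 5: $15,683.83 +$414.80 interest = $16,098.63; pay $7,816.61 → $8,282.02
Installment 6: $8,282.02 +$414.80 interest = $8,696.82; pay $8,696.82 → $0.00

$8,696.82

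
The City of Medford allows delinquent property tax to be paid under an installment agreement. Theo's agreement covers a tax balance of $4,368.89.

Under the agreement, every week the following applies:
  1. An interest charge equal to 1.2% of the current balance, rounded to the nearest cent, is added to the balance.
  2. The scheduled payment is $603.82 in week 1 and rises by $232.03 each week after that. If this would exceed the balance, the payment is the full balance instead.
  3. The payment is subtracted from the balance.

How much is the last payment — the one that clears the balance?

Week 1: opening $4,368.89; interest $52.43 → $4,421.32; payment $603.82; balance $3,817.50
Week 2: opening $3,817.50; interest $45.81 → $3,863.31; payment $835.85; balance $3,027.46
Week 3: opening $3,027.46; interest $36.33 → $3,063.79; payment $1,067.88; balance $1,995.91
Week 4: opening $1,995.91; interest $23.95 → $2,019.86; payment $1,299.91; balance $719.95
Week 5: opening $719.95; interest $8.64 → $728.59; payment $728.59; balance $0.00

$728.59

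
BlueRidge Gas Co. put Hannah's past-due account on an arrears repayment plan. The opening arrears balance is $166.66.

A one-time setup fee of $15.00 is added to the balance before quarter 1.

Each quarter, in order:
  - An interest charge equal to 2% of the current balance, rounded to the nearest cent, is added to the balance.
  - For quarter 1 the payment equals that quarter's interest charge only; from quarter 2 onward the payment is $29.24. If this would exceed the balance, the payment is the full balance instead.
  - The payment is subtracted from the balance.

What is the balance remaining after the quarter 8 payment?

Quarter 1: opening $181.66; interest $3.63 → $185.29; payment $3.63; balance $181.66
Quarter 2: opening $181.66; interest $3.63 → $185.29; payment $29.24; balance $156.05
Quarter 3: opening $156.05; interest $3.12 → $159.17; payment $29.24; balance $129.93
Quarter 4: opening $129.93; interest $2.60 → $132.53; payment $29.24; balance $103.29
Quarter 5: opening $103.29; interest $2.07 → $105.36; payment $29.24; balance $76.12
Quarter 6: opening $76.12; interest $1.52 → $77.64; payment $29.24; balance $48.40
Quarter 7: opening $48.40; interest $0.97 → $49.37; payment $29.24; balance $20.13
Quarter 8: opening $20.13; interest $0.40 → $20.53; payment $20.53; balance $0.00

$0.00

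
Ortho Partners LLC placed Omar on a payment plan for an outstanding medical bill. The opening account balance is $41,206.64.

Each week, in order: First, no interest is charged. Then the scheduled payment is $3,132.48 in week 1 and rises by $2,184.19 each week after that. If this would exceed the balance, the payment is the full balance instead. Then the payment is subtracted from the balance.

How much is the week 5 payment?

# | Opening | Payment | End bal
1 | $41,206.64 | $3,132.48 | $38,074.16
2 | $38,074.16 | $5,316.67 | $32,757.49
3 | $32,757.49 | $7,500.86 | $25,256.63
4 | $25,256.63 | $9,685.05 | $15,571.58
5 | $15,571.58 | $11,869.24 | $3,702.34

$11,869.24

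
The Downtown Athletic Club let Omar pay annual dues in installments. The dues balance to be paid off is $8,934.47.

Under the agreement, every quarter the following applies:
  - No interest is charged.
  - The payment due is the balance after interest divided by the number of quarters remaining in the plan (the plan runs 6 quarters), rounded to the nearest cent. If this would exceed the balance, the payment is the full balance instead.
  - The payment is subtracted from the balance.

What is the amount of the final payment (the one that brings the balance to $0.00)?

$1,489.07

Quarter 1: $8,934.47 − $1,489.08 → $7,445.39
Quarter 2: $7,445.39 − $1,489.08 → $5,956.31
Quarter 3: $5,956.31 − $1,489.08 → $4,467.23
Quarter 4: $4,467.23 − $1,489.08 → $2,978.15
Quarter 5: $2,978.15 − $1,489.08 → $1,489.07
Quarter 6: $1,489.07 − $1,489.07 → $0.00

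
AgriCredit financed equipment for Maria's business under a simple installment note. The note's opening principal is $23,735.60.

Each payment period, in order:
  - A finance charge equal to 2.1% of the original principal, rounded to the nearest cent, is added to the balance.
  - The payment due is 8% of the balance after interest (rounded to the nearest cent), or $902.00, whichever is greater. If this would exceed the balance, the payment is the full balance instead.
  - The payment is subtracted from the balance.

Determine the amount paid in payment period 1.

$1,938.72

Payment period 1: opening $23,735.60; interest $498.45 → $24,234.05; payment $1,938.72; balance $22,295.33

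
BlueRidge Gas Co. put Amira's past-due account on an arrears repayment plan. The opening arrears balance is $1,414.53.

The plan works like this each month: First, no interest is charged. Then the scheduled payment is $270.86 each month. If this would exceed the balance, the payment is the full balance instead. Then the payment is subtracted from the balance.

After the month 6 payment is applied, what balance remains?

$0.00

Month 1: $1,414.53 − $270.86 → $1,143.67
Month 2: $1,143.67 − $270.86 → $872.81
Month 3: $872.81 − $270.86 → $601.95
Month 4: $601.95 − $270.86 → $331.09
Month 5: $331.09 − $270.86 → $60.23
Month 6: $60.23 − $60.23 → $0.00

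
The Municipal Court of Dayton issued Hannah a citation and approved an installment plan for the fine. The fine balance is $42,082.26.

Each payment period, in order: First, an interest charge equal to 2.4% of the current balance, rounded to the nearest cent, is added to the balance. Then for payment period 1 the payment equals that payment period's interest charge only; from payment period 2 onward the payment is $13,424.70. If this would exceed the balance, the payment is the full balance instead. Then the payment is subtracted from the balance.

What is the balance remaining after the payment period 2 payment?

$29,667.53

Payment period 1: $42,082.26 +$1,009.97 interest = $43,092.23; pay $1,009.97 → $42,082.26
Payment period 2: $42,082.26 +$1,009.97 interest = $43,092.23; pay $13,424.70 → $29,667.53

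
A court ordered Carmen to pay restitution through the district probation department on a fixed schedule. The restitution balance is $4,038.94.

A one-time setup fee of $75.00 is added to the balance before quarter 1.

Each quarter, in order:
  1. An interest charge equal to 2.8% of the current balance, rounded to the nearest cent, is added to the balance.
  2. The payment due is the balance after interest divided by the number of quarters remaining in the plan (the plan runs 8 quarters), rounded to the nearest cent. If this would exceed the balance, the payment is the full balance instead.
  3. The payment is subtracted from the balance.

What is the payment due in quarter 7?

Quarter 1: opening $4,113.94; interest $115.19 → $4,229.13; payment $528.64; balance $3,700.49
Quarter 2: opening $3,700.49; interest $103.61 → $3,804.10; payment $543.44; balance $3,260.66
Quarter 3: opening $3,260.66; interest $91.30 → $3,351.96; payment $558.66; balance $2,793.30
Quarter 4: opening $2,793.30; interest $78.21 → $2,871.51; payment $574.30; balance $2,297.21
Quarter 5: opening $2,297.21; interest $64.32 → $2,361.53; payment $590.38; balance $1,771.15
Quarter 6: opening $1,771.15; interest $49.59 → $1,820.74; payment $606.91; balance $1,213.83
Quarter 7: opening $1,213.83; interest $33.99 → $1,247.82; payment $623.91; balance $623.91

$623.91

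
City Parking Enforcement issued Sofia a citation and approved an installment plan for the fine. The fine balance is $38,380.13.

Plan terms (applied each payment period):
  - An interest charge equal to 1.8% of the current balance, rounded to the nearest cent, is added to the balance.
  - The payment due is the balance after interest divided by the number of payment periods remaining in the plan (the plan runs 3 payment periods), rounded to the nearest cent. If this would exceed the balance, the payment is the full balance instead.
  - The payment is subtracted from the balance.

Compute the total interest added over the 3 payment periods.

# | Opening | Interest | Payment | End bal
1 | $38,380.13 | $690.84 | $13,023.66 | $26,047.31
2 | $26,047.31 | $468.85 | $13,258.08 | $13,258.08
3 | $13,258.08 | $238.65 | $13,496.73 | $0.00
Total interest: $690.84 + $468.85 + $238.65 = $1,398.34

$1,398.34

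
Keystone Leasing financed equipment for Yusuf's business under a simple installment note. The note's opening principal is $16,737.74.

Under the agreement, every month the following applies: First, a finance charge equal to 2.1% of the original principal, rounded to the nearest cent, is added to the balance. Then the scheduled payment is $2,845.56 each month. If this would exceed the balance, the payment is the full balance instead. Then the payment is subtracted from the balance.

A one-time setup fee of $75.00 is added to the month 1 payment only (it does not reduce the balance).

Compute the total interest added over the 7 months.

$2,460.43

Month 1: $16,737.74 +$351.49 interest = $17,089.23; pay $2,845.56 (+ $75.00 fee) → $14,243.67
Month 2: $14,243.67 +$351.49 interest = $14,595.16; pay $2,845.56 → $11,749.60
Month 3: $11,749.60 +$351.49 interest = $12,101.09; pay $2,845.56 → $9,255.53
Month 4: $9,255.53 +$351.49 interest = $9,607.02; pay $2,845.56 → $6,761.46
Month 5: $6,761.46 +$351.49 interest = $7,112.95; pay $2,845.56 → $4,267.39
Month 6: $4,267.39 +$351.49 interest = $4,618.88; pay $2,845.56 → $1,773.32
Month 7: $1,773.32 +$351.49 interest = $2,124.81; pay $2,124.81 → $0.00
Total interest: $351.49 + $351.49 + $351.49 + $351.49 + $351.49 + $351.49 + $351.49 = $2,460.43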